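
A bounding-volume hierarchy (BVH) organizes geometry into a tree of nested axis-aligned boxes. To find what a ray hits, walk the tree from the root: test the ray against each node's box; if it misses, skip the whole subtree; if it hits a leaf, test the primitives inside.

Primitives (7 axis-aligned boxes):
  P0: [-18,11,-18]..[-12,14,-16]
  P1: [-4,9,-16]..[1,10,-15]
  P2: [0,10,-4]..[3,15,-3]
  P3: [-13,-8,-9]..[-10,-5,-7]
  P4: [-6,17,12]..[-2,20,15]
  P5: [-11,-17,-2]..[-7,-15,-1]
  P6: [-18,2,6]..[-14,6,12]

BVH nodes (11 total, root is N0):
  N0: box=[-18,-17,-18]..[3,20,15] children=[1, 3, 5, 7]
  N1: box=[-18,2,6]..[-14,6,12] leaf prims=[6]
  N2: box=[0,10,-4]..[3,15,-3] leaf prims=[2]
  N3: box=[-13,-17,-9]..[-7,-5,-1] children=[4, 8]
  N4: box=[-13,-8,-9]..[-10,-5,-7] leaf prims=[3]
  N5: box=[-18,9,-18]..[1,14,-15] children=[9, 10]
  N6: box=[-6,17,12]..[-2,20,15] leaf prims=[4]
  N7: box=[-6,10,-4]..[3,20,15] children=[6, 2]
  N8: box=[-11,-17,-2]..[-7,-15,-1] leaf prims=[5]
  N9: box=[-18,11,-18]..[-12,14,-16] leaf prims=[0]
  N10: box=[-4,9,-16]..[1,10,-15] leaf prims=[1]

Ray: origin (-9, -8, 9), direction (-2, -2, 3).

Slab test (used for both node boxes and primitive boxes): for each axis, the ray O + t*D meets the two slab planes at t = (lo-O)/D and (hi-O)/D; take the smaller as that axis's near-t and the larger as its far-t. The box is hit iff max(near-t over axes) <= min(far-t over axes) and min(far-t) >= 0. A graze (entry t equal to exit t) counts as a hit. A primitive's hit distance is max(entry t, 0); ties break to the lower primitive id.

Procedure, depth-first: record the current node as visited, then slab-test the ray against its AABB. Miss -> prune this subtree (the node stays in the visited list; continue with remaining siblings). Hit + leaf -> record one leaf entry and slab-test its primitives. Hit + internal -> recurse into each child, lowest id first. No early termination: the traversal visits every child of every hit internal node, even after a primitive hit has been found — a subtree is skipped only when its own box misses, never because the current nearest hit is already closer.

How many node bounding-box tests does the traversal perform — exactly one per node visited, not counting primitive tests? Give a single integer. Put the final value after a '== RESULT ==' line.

Traverse from the root:
N0 x:[-6,9/2] y:[-14,9/2] z:[-9,2] -> hit [-6,2], descend [1, 3, 5, 7]
  N1 x:[5/2,9/2] y:[-7,-5] z:[-1,1] -> miss, prune
  N3 x:[-1,2] y:[-3/2,9/2] z:[-6,-10/3] -> miss, prune
  N5 x:[-5,9/2] y:[-11,-17/2] z:[-9,-8] -> miss, prune
  N7 x:[-6,-3/2] y:[-14,-9] z:[-13/3,2] -> miss, prune

5 AABB tests over nodes [0, 1, 3, 5, 7]; 0 leaves entered; closest miss.

== RESULT ==
5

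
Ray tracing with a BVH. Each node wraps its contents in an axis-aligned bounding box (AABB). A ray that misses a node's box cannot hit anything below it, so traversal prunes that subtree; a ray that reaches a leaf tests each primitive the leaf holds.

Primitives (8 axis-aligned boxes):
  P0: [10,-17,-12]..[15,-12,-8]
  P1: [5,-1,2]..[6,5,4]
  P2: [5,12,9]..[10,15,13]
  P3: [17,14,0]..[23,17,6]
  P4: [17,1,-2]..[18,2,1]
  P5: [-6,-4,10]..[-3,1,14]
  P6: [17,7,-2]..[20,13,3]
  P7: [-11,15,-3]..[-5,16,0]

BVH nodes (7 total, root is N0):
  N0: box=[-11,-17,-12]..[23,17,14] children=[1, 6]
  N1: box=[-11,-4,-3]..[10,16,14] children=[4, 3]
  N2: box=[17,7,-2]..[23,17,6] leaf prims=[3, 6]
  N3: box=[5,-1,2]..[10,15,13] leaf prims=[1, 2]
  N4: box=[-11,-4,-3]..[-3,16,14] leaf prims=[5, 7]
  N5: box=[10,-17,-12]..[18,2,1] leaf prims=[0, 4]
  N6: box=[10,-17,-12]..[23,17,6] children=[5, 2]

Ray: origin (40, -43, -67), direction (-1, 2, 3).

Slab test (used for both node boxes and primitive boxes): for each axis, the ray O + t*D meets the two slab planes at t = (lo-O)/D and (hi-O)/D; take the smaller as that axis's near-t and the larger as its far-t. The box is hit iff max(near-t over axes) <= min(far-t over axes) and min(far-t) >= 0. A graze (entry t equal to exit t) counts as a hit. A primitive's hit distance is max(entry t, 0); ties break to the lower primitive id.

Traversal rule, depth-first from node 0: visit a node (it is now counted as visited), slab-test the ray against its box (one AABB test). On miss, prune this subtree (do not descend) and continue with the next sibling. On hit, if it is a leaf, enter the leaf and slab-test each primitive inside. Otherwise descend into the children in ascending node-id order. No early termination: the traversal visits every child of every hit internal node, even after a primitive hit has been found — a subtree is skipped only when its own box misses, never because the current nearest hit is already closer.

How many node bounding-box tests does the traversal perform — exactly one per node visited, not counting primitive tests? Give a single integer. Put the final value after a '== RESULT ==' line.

Walk:
N0 x:[17,51] y:[13,30] z:[55/3,27] -> hit [55/3,27], descend [1, 6]
  N1 x:[30,51] y:[39/2,59/2] z:[64/3,27] -> miss, prune
  N6 x:[17,30] y:[13,30] z:[55/3,73/3] -> hit [55/3,73/3], descend [2, 5]
    N2 x:[17,23] y:[25,30] z:[65/3,73/3] -> miss, prune
    N5 x:[22,30] y:[13,45/2] z:[55/3,68/3] -> hit [22,45/2] leaf, test {P0(miss), P4@t=22}

Visited [0, 1, 6, 2, 5]. Tests: 5 box, 1 leaf. Nearest: P4.

== RESULT ==
5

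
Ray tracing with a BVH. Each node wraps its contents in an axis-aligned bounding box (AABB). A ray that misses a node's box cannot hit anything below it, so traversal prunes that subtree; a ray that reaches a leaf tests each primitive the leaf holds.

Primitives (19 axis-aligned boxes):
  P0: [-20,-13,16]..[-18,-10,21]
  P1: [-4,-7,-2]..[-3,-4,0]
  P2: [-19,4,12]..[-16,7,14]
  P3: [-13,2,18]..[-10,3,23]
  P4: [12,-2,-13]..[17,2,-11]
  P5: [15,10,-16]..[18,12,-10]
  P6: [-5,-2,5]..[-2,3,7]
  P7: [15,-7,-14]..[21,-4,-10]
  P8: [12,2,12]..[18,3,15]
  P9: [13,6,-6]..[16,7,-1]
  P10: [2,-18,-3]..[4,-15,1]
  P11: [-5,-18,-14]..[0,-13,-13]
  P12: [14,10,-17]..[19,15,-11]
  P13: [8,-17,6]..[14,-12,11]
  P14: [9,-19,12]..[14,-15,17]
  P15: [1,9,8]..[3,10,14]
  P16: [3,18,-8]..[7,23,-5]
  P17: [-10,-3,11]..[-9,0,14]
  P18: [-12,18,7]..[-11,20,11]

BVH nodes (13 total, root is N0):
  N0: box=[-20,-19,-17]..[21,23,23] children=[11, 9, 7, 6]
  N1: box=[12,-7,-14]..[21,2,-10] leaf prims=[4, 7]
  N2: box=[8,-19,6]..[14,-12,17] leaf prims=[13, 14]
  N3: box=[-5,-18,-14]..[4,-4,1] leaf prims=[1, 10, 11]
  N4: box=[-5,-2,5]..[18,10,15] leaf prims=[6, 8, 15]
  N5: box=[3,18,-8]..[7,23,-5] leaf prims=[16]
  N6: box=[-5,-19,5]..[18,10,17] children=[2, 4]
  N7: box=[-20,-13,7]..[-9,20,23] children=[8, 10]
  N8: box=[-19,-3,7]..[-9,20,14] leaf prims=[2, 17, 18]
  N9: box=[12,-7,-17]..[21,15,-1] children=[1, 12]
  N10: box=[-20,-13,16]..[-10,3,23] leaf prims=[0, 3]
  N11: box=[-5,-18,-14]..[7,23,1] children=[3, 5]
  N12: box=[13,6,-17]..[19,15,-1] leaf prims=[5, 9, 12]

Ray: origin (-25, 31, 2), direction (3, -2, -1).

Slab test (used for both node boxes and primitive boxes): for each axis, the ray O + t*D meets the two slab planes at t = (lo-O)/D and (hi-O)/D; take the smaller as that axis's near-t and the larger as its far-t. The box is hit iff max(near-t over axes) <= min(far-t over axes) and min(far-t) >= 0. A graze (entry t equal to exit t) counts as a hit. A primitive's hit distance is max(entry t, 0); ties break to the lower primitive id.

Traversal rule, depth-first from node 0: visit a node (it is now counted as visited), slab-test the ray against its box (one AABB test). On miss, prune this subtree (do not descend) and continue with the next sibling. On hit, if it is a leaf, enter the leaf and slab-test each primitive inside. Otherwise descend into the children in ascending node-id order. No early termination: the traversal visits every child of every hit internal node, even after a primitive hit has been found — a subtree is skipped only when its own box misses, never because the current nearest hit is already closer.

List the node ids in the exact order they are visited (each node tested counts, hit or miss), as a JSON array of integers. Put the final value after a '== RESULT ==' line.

Trace the traversal:
N0 x:[5/3,46/3] y:[4,25] z:[-21,19] -> hit [4,46/3], descend [6, 7, 9, 11]
  N6 x:[20/3,43/3] y:[21/2,25] z:[-15,-3] -> miss, prune
  N7 x:[5/3,16/3] y:[11/2,22] z:[-21,-5] -> miss, prune
  N9 x:[37/3,46/3] y:[8,19] z:[3,19] -> hit [37/3,46/3], descend [1, 12]
    N1 x:[37/3,46/3] y:[29/2,19] z:[12,16] -> hit [29/2,46/3] leaf, test {P4(miss), P7(miss)}
    N12 x:[38/3,44/3] y:[8,25/2] z:[3,19] -> miss, prune
  N11 x:[20/3,32/3] y:[4,49/2] z:[1,16] -> hit [20/3,32/3], descend [3, 5]
    N3 x:[20/3,29/3] y:[35/2,49/2] z:[1,16] -> miss, prune
    N5 x:[28/3,32/3] y:[4,13/2] z:[7,10] -> miss, prune

9 AABB tests over nodes [0, 6, 7, 9, 1, 12, 11, 3, 5]; 1 leaf entered; closest miss.

== RESULT ==
[0, 6, 7, 9, 1, 12, 11, 3, 5]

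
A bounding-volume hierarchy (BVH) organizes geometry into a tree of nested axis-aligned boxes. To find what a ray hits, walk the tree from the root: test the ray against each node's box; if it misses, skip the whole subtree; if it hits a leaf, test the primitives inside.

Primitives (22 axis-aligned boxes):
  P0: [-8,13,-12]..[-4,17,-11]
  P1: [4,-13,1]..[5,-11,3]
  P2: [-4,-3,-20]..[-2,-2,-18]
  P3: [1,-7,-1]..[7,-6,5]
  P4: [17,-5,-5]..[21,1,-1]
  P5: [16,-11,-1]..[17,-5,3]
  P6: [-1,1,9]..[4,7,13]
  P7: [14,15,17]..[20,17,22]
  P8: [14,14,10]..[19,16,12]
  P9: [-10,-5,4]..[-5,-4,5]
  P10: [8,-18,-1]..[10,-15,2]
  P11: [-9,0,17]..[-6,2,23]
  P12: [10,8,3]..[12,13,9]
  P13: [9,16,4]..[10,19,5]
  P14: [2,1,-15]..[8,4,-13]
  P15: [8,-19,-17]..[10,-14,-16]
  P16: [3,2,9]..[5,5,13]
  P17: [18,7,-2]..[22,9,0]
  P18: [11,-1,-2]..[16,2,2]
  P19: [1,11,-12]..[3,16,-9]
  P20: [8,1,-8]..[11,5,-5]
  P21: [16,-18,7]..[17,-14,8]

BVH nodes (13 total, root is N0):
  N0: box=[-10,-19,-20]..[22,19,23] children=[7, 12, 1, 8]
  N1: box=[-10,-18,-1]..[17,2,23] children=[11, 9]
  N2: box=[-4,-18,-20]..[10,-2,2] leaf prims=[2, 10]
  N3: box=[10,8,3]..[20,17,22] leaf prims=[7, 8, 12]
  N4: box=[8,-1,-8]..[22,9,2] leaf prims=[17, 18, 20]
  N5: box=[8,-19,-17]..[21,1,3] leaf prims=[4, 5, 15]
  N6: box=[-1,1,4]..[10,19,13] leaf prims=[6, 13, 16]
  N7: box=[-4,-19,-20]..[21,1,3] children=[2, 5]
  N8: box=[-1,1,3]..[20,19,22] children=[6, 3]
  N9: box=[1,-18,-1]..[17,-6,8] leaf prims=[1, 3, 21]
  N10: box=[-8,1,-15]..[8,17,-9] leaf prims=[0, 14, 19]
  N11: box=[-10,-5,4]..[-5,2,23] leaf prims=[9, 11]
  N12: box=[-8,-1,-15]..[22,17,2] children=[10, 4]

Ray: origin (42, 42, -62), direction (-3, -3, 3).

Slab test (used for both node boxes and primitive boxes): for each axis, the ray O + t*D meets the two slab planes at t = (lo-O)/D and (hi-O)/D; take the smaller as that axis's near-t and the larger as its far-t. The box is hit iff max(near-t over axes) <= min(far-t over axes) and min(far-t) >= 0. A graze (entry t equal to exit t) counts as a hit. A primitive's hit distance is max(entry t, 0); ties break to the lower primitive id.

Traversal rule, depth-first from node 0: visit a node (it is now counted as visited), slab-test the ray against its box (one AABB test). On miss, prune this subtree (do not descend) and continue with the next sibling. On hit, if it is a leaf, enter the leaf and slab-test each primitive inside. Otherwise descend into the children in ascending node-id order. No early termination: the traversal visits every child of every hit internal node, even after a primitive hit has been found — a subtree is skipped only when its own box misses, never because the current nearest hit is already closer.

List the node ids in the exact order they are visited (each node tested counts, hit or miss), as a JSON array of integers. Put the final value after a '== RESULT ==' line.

Trace the traversal:
N0 x:[20/3,52/3] y:[23/3,61/3] z:[14,85/3] -> hit [14,52/3], descend [1, 7, 8, 12]
  N1 x:[25/3,52/3] y:[40/3,20] z:[61/3,85/3] -> miss, prune
  N7 x:[7,46/3] y:[41/3,61/3] z:[14,65/3] -> hit [14,46/3], descend [2, 5]
    N2 x:[32/3,46/3] y:[44/3,20] z:[14,64/3] -> hit [44/3,46/3] leaf, test {P2@t=44/3, P10(miss)}
    N5 x:[7,34/3] y:[41/3,61/3] z:[15,65/3] -> miss, prune
  N8 x:[22/3,43/3] y:[23/3,41/3] z:[65/3,28] -> miss, prune
  N12 x:[20/3,50/3] y:[25/3,43/3] z:[47/3,64/3] -> miss, prune

Visited [0, 1, 7, 2, 5, 8, 12]. Tests: 7 box, 1 leaf. Nearest: P2.

== RESULT ==
[0, 1, 7, 2, 5, 8, 12]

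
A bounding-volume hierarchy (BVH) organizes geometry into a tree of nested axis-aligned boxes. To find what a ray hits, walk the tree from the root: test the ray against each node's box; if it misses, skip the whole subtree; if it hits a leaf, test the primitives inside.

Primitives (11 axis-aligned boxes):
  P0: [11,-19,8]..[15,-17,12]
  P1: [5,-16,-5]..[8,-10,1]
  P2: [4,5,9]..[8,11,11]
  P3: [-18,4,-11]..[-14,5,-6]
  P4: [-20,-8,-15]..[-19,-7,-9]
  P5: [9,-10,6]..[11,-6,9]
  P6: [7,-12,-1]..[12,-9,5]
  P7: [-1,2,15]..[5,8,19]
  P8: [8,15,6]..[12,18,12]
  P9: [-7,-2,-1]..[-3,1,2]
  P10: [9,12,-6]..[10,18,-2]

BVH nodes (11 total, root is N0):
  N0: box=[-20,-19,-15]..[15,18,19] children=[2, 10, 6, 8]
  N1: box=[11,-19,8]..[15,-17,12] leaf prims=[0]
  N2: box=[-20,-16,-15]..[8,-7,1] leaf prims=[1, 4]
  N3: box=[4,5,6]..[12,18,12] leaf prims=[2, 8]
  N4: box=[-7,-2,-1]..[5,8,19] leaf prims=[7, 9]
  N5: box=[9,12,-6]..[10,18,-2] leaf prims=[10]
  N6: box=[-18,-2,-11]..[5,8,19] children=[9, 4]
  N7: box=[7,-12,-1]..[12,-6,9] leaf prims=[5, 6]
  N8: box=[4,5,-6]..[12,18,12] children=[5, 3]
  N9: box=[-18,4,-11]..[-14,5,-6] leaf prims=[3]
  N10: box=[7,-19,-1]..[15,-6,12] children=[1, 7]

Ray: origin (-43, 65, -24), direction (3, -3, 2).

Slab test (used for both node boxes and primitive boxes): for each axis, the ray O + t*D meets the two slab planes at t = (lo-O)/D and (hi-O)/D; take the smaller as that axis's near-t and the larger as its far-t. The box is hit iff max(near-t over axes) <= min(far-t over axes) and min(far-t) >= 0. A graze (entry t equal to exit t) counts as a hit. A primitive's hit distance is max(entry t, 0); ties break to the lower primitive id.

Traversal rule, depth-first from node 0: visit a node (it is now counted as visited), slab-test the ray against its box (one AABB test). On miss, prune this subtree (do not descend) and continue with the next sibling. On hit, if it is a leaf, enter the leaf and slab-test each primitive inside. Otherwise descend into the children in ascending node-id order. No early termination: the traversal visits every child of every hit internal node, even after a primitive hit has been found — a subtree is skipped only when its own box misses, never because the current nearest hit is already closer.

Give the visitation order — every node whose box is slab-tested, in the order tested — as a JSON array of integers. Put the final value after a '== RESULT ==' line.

Traverse from the root:
N0 x:[23/3,58/3] y:[47/3,28] z:[9/2,43/2] -> hit [47/3,58/3], descend [2, 6, 8, 10]
  N2 x:[23/3,17] y:[24,27] z:[9/2,25/2] -> miss, prune
  N6 x:[25/3,16] y:[19,67/3] z:[13/2,43/2] -> miss, prune
  N8 x:[47/3,55/3] y:[47/3,20] z:[9,18] -> hit [47/3,18], descend [3, 5]
    N3 x:[47/3,55/3] y:[47/3,20] z:[15,18] -> hit [47/3,18] leaf, test {P2(miss), P8(miss)}
    N5 x:[52/3,53/3] y:[47/3,53/3] z:[9,11] -> miss, prune
  N10 x:[50/3,58/3] y:[71/3,28] z:[23/2,18] -> miss, prune

Summary -> nodes [0, 2, 6, 8, 3, 5, 10]; box-tests=7; leaf-entries=1; first=miss

== RESULT ==
[0, 2, 6, 8, 3, 5, 10]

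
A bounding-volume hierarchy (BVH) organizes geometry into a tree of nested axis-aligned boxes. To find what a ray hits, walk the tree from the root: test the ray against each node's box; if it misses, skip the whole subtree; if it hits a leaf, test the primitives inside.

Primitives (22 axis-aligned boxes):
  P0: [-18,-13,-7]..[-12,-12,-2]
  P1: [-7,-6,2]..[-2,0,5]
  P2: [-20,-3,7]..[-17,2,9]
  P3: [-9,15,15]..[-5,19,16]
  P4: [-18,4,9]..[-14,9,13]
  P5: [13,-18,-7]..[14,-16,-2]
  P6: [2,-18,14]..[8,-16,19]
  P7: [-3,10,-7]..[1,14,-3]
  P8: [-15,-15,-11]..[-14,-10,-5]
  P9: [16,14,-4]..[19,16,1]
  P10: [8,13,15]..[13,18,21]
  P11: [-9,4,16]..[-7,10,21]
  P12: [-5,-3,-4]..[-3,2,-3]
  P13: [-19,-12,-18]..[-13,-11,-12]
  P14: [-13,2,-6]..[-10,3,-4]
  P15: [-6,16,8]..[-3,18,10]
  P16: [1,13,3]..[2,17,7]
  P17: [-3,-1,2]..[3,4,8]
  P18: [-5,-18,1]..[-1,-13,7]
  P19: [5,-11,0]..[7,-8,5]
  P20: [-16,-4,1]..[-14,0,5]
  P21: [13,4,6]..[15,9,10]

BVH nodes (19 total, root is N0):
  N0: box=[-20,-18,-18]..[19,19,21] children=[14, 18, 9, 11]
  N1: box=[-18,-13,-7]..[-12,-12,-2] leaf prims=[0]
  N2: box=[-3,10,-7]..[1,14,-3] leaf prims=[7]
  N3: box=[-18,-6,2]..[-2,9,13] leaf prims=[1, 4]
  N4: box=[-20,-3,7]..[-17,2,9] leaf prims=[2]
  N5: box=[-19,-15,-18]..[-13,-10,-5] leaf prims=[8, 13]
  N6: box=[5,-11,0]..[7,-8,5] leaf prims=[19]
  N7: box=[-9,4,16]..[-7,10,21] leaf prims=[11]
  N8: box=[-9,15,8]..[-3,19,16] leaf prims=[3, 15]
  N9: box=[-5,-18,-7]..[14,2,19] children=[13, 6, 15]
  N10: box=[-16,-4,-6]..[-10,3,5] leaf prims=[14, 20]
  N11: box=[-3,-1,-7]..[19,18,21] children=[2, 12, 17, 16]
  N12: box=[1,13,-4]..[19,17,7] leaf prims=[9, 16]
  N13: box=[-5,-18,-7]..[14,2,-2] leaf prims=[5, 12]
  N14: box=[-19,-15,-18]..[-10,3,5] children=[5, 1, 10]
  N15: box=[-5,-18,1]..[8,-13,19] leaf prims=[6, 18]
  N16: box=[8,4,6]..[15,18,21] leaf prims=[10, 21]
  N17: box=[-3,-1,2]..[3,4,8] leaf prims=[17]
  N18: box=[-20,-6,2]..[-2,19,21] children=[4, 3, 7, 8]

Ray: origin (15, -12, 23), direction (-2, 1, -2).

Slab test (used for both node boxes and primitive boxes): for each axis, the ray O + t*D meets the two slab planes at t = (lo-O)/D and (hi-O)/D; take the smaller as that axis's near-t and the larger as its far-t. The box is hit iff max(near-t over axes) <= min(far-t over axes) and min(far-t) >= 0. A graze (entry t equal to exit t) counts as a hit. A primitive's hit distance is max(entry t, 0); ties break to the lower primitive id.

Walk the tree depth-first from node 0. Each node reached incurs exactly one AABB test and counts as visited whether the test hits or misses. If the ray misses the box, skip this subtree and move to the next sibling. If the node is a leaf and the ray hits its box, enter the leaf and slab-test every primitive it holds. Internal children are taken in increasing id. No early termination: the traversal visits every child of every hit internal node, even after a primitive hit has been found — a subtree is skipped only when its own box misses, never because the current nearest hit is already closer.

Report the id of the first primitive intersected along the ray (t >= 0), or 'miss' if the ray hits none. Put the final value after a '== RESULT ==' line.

Walk:
N0 x:[-2,35/2] y:[-6,31] z:[1,41/2] -> hit [1,35/2], descend [9, 11, 14, 18]
  N9 x:[1/2,10] y:[-6,14] z:[2,15] -> hit [2,10], descend [6, 13, 15]
    N6 x:[4,5] y:[1,4] z:[9,23/2] -> miss, prune
    N13 x:[1/2,10] y:[-6,14] z:[25/2,15] -> miss, prune
    N15 x:[7/2,10] y:[-6,-1] z:[2,11] -> miss, prune
  N11 x:[-2,9] y:[11,30] z:[1,15] -> miss, prune
  N14 x:[25/2,17] y:[-3,15] z:[9,41/2] -> hit [25/2,15], descend [1, 5, 10]
    N1 x:[27/2,33/2] y:[-1,0] z:[25/2,15] -> miss, prune
    N5 x:[14,17] y:[-3,2] z:[14,41/2] -> miss, prune
    N10 x:[25/2,31/2] y:[8,15] z:[9,29/2] -> hit [25/2,29/2] leaf, test {P14@t=14, P20(miss)}
  N18 x:[17/2,35/2] y:[6,31] z:[1,21/2] -> hit [17/2,21/2], descend [3, 4, 7, 8]
    N3 x:[17/2,33/2] y:[6,21] z:[5,21/2] -> hit [17/2,21/2] leaf, test {P1@t=9, P4(miss)}
    N4 x:[16,35/2] y:[9,14] z:[7,8] -> miss, prune
    N7 x:[11,12] y:[16,22] z:[1,7/2] -> miss, prune
    N8 x:[9,12] y:[27,31] z:[7/2,15/2] -> miss, prune

order=[0, 9, 6, 13, 15, 11, 14, 1, 5, 10, 18, 3, 4, 7, 8]  |boxes|=15  |leaves|=2  hit=P1

== RESULT ==
1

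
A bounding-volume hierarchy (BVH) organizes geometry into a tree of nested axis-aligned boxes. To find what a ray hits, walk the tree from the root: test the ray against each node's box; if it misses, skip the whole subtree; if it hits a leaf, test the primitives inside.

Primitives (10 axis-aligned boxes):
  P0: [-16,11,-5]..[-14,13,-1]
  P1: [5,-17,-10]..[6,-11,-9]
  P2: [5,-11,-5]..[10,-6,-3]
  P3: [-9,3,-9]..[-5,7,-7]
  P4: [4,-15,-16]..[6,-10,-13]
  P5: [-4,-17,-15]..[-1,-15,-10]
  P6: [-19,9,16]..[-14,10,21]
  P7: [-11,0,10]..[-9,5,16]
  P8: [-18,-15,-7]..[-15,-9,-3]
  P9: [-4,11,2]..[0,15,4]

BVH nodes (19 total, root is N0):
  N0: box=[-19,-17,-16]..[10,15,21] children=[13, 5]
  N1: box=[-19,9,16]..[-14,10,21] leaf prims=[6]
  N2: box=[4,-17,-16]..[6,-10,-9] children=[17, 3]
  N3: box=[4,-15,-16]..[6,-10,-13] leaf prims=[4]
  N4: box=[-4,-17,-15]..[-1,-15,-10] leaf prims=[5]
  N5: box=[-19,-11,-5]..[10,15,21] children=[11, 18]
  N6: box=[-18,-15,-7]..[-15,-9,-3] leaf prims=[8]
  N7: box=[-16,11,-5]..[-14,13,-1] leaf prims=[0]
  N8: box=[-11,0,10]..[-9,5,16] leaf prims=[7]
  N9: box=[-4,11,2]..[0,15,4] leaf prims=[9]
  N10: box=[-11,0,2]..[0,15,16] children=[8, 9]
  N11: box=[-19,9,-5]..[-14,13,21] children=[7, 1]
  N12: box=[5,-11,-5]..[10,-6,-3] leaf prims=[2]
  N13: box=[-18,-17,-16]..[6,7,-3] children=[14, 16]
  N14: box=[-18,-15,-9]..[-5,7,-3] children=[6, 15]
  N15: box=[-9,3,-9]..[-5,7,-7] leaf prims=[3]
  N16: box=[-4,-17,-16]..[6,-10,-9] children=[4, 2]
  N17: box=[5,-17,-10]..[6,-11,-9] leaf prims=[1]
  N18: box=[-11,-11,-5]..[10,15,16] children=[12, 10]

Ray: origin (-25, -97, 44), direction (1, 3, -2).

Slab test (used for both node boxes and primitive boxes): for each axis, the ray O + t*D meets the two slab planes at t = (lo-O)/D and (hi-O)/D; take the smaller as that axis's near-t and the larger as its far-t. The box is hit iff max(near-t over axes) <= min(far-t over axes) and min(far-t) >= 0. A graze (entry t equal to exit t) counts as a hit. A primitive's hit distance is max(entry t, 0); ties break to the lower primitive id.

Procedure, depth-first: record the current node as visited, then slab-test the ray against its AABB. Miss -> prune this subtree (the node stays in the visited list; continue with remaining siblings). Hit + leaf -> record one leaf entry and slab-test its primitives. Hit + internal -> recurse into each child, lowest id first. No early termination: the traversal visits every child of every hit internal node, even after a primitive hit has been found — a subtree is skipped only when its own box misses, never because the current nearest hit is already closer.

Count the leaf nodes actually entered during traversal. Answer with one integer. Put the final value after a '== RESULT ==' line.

Traverse from the root:
N0 x:[6,35] y:[80/3,112/3] z:[23/2,30] -> hit [80/3,30], descend [5, 13]
  N5 x:[6,35] y:[86/3,112/3] z:[23/2,49/2] -> miss, prune
  N13 x:[7,31] y:[80/3,104/3] z:[47/2,30] -> hit [80/3,30], descend [14, 16]
    N14 x:[7,20] y:[82/3,104/3] z:[47/2,53/2] -> miss, prune
    N16 x:[21,31] y:[80/3,29] z:[53/2,30] -> hit [80/3,29], descend [2, 4]
      N2 x:[29,31] y:[80/3,29] z:[53/2,30] -> hit [29,29], descend [3, 17]
        N3 x:[29,31] y:[82/3,29] z:[57/2,30] -> hit [29,29] leaf, test {P4@t=29}
        N17 x:[30,31] y:[80/3,86/3] z:[53/2,27] -> miss, prune
      N4 x:[21,24] y:[80/3,82/3] z:[27,59/2] -> miss, prune

Summary -> nodes [0, 5, 13, 14, 16, 2, 3, 17, 4]; box-tests=9; leaf-entries=1; first=P4

== RESULT ==
1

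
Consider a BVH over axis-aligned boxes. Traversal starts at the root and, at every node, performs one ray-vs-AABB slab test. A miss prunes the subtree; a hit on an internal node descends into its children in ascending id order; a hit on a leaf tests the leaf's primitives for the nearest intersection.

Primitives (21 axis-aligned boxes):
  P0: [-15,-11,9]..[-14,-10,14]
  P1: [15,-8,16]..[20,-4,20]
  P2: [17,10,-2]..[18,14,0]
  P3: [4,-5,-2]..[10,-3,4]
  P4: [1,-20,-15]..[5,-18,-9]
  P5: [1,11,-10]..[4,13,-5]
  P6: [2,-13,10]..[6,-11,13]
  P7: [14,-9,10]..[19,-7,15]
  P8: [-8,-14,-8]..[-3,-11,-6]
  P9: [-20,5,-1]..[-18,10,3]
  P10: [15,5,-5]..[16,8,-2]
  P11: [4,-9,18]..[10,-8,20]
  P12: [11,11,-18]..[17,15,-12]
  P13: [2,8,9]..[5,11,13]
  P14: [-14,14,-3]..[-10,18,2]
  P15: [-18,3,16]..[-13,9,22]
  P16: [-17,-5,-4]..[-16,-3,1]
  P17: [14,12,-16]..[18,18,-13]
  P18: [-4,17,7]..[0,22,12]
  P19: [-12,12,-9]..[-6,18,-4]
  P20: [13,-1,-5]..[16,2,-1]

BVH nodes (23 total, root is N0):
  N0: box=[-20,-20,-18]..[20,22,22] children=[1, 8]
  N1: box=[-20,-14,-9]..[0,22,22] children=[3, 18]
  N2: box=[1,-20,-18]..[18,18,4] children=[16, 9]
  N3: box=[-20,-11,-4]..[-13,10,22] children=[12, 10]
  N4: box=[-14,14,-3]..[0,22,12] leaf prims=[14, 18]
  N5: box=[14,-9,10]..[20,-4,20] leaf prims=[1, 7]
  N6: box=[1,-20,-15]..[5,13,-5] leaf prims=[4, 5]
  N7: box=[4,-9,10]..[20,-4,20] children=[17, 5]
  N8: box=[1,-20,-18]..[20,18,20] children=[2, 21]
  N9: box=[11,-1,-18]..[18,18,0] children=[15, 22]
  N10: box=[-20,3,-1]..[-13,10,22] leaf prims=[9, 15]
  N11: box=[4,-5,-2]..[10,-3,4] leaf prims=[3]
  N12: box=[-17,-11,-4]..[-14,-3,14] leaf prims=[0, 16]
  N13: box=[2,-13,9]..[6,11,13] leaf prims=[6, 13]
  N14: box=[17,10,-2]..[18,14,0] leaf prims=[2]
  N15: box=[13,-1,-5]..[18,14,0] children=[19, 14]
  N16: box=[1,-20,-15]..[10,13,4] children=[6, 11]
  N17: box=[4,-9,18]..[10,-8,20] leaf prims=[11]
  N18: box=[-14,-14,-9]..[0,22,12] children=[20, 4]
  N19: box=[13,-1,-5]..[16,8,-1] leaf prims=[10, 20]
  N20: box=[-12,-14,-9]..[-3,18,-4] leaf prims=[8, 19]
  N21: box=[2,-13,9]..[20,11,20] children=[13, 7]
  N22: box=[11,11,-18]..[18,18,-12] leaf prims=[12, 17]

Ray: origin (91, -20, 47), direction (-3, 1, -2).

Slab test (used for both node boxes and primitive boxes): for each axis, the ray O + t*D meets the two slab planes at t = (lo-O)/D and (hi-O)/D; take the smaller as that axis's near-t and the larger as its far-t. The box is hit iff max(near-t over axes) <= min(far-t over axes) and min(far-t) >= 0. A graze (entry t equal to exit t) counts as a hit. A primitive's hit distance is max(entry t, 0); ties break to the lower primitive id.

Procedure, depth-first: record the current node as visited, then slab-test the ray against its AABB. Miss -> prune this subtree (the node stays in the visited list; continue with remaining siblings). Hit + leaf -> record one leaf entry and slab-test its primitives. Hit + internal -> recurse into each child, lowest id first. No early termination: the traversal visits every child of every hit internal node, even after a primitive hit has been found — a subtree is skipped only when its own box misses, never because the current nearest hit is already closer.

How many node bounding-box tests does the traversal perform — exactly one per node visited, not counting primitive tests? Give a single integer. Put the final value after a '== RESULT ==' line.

Traverse from the root:
N0 x:[71/3,37] y:[0,42] z:[25/2,65/2] -> hit [71/3,65/2], descend [1, 8]
  N1 x:[91/3,37] y:[6,42] z:[25/2,28] -> miss, prune
  N8 x:[71/3,30] y:[0,38] z:[27/2,65/2] -> hit [71/3,30], descend [2, 21]
    N2 x:[73/3,30] y:[0,38] z:[43/2,65/2] -> hit [73/3,30], descend [9, 16]
      N9 x:[73/3,80/3] y:[19,38] z:[47/2,65/2] -> hit [73/3,80/3], descend [15, 22]
        N15 x:[73/3,26] y:[19,34] z:[47/2,26] -> hit [73/3,26], descend [14, 19]
          N14 x:[73/3,74/3] y:[30,34] z:[47/2,49/2] -> miss, prune
          N19 x:[25,26] y:[19,28] z:[24,26] -> hit [25,26] leaf, test {P10@t=25, P20(miss)}
        N22 x:[73/3,80/3] y:[31,38] z:[59/2,65/2] -> miss, prune
      N16 x:[27,30] y:[0,33] z:[43/2,31] -> hit [27,30], descend [6, 11]
        N6 x:[86/3,30] y:[0,33] z:[26,31] -> hit [86/3,30] leaf, test {P4(miss), P5(miss)}
        N11 x:[27,29] y:[15,17] z:[43/2,49/2] -> miss, prune
    N21 x:[71/3,89/3] y:[7,31] z:[27/2,19] -> miss, prune

order=[0, 1, 8, 2, 9, 15, 14, 19, 22, 16, 6, 11, 21]  |boxes|=13  |leaves|=2  hit=P10

== RESULT ==
13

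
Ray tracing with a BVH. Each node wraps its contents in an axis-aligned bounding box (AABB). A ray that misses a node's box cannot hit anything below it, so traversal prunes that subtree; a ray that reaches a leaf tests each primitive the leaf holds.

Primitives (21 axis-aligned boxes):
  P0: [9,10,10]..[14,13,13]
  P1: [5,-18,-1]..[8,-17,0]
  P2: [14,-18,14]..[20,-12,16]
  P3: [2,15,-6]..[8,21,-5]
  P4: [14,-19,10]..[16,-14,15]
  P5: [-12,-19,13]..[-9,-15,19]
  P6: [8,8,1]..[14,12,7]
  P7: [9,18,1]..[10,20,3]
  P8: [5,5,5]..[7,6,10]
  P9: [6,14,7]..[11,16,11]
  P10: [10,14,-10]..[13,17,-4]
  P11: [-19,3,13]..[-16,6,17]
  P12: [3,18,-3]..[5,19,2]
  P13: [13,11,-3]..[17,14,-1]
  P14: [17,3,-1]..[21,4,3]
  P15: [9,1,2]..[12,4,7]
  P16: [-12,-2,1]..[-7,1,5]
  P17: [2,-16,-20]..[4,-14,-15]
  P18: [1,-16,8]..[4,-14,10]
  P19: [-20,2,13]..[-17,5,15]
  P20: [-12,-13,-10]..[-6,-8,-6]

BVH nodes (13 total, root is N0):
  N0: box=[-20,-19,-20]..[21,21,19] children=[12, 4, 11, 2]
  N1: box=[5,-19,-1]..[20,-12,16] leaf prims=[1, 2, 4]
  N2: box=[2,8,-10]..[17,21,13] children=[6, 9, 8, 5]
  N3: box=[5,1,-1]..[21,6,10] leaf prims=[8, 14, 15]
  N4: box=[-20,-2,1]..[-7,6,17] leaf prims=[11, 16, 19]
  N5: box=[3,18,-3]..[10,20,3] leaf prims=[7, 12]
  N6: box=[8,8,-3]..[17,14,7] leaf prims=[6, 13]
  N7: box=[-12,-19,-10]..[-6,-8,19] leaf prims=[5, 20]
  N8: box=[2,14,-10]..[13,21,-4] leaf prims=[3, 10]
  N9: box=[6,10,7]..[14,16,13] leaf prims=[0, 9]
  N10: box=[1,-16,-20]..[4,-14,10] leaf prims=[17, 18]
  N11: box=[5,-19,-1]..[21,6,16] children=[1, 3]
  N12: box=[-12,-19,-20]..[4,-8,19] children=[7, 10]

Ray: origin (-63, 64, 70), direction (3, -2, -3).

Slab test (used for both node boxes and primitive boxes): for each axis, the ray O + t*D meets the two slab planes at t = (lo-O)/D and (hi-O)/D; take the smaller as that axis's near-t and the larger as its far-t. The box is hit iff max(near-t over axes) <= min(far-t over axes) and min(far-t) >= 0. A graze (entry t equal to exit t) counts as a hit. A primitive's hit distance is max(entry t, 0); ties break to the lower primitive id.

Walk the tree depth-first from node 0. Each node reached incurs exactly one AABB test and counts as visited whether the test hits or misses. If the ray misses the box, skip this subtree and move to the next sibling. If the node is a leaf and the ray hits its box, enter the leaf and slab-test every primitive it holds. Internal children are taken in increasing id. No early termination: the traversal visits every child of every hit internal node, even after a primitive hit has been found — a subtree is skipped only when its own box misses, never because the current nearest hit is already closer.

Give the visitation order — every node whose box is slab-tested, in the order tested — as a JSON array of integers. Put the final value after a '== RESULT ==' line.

Walk:
N0 x:[43/3,28] y:[43/2,83/2] z:[17,30] -> hit [43/2,28], descend [2, 4, 11, 12]
  N2 x:[65/3,80/3] y:[43/2,28] z:[19,80/3] -> hit [65/3,80/3], descend [5, 6, 8, 9]
    N5 x:[22,73/3] y:[22,23] z:[67/3,73/3] -> hit [67/3,23] leaf, test {P7(miss), P12@t=68/3}
    N6 x:[71/3,80/3] y:[25,28] z:[21,73/3] -> miss, prune
    N8 x:[65/3,76/3] y:[43/2,25] z:[74/3,80/3] -> hit [74/3,25] leaf, test {P3(miss), P10@t=74/3}
    N9 x:[23,77/3] y:[24,27] z:[19,21] -> miss, prune
  N4 x:[43/3,56/3] y:[29,33] z:[53/3,23] -> miss, prune
  N11 x:[68/3,28] y:[29,83/2] z:[18,71/3] -> miss, prune
  N12 x:[17,67/3] y:[36,83/2] z:[17,30] -> miss, prune

order=[0, 2, 5, 6, 8, 9, 4, 11, 12]  |boxes|=9  |leaves|=2  hit=P12

== RESULT ==
[0, 2, 5, 6, 8, 9, 4, 11, 12]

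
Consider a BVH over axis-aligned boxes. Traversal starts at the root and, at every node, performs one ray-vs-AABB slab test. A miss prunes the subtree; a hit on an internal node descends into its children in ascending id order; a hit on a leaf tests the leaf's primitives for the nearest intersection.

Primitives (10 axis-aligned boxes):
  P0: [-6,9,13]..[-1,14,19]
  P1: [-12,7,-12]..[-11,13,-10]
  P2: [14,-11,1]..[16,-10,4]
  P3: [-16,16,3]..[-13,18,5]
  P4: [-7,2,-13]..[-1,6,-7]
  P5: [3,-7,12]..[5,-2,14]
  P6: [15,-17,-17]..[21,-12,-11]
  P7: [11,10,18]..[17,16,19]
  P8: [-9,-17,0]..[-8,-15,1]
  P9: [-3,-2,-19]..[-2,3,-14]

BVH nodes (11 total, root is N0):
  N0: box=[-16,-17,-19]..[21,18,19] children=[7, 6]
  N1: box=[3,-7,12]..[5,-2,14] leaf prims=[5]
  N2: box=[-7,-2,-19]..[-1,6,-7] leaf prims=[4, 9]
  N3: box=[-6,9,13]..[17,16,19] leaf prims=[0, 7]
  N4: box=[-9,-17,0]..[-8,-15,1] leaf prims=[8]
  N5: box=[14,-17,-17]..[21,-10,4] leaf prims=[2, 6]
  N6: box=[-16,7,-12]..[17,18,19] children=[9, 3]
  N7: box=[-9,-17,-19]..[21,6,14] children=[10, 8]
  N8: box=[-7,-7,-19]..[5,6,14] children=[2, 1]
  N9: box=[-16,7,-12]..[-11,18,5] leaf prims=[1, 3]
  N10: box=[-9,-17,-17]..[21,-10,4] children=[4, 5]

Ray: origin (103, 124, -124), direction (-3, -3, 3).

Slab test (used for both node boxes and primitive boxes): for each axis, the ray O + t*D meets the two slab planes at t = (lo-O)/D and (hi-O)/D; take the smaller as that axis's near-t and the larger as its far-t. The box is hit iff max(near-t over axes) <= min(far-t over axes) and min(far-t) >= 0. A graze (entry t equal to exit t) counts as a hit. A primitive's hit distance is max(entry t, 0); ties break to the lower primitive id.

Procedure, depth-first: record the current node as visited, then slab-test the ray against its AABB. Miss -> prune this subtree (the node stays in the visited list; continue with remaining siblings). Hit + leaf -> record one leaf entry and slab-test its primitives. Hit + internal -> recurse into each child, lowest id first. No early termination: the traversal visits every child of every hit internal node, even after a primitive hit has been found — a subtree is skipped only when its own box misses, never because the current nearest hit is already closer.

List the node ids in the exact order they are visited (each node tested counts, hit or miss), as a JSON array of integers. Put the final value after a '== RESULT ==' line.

Walk:
N0 x:[82/3,119/3] y:[106/3,47] z:[35,143/3] -> hit [106/3,119/3], descend [6, 7]
  N6 x:[86/3,119/3] y:[106/3,39] z:[112/3,143/3] -> hit [112/3,39], descend [3, 9]
    N3 x:[86/3,109/3] y:[36,115/3] z:[137/3,143/3] -> miss, prune
    N9 x:[38,119/3] y:[106/3,39] z:[112/3,43] -> hit [38,39] leaf, test {P1@t=38, P3(miss)}
  N7 x:[82/3,112/3] y:[118/3,47] z:[35,46] -> miss, prune

order=[0, 6, 3, 9, 7]  |boxes|=5  |leaves|=1  hit=P1

== RESULT ==
[0, 6, 3, 9, 7]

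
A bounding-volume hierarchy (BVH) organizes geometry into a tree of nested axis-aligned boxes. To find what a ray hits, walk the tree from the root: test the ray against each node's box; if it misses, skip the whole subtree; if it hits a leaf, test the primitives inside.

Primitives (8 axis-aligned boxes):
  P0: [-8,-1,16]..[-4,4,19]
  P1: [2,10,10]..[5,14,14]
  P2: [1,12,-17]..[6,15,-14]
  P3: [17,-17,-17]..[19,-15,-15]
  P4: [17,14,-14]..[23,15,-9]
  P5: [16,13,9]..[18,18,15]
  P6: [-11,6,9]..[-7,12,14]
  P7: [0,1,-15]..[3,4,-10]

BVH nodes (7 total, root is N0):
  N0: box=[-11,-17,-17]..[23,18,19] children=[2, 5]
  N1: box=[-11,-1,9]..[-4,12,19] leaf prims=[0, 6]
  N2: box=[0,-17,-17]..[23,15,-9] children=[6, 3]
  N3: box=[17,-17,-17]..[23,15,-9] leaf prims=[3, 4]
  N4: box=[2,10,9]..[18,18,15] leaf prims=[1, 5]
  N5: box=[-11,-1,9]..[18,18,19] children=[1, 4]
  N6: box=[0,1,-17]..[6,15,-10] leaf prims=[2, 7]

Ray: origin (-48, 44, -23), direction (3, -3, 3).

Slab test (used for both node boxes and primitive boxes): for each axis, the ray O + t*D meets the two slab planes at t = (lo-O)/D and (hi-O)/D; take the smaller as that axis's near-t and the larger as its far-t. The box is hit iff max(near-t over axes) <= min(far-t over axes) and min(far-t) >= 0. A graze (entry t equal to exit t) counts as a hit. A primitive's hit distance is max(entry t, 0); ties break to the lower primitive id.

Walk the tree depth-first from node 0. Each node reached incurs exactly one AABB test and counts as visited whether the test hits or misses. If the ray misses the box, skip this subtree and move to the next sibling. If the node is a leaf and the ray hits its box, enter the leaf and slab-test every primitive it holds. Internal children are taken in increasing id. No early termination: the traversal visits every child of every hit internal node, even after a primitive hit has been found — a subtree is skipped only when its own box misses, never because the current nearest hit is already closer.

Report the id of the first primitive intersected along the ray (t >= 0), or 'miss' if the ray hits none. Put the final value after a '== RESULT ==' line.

Traverse from the root:
N0 x:[37/3,71/3] y:[26/3,61/3] z:[2,14] -> hit [37/3,14], descend [2, 5]
  N2 x:[16,71/3] y:[29/3,61/3] z:[2,14/3] -> miss, prune
  N5 x:[37/3,22] y:[26/3,15] z:[32/3,14] -> hit [37/3,14], descend [1, 4]
    N1 x:[37/3,44/3] y:[32/3,15] z:[32/3,14] -> hit [37/3,14] leaf, test {P0@t=40/3, P6@t=37/3}
    N4 x:[50/3,22] y:[26/3,34/3] z:[32/3,38/3] -> miss, prune

Visited [0, 2, 5, 1, 4]. Tests: 5 box, 1 leaf. Nearest: P6.

== RESULT ==
6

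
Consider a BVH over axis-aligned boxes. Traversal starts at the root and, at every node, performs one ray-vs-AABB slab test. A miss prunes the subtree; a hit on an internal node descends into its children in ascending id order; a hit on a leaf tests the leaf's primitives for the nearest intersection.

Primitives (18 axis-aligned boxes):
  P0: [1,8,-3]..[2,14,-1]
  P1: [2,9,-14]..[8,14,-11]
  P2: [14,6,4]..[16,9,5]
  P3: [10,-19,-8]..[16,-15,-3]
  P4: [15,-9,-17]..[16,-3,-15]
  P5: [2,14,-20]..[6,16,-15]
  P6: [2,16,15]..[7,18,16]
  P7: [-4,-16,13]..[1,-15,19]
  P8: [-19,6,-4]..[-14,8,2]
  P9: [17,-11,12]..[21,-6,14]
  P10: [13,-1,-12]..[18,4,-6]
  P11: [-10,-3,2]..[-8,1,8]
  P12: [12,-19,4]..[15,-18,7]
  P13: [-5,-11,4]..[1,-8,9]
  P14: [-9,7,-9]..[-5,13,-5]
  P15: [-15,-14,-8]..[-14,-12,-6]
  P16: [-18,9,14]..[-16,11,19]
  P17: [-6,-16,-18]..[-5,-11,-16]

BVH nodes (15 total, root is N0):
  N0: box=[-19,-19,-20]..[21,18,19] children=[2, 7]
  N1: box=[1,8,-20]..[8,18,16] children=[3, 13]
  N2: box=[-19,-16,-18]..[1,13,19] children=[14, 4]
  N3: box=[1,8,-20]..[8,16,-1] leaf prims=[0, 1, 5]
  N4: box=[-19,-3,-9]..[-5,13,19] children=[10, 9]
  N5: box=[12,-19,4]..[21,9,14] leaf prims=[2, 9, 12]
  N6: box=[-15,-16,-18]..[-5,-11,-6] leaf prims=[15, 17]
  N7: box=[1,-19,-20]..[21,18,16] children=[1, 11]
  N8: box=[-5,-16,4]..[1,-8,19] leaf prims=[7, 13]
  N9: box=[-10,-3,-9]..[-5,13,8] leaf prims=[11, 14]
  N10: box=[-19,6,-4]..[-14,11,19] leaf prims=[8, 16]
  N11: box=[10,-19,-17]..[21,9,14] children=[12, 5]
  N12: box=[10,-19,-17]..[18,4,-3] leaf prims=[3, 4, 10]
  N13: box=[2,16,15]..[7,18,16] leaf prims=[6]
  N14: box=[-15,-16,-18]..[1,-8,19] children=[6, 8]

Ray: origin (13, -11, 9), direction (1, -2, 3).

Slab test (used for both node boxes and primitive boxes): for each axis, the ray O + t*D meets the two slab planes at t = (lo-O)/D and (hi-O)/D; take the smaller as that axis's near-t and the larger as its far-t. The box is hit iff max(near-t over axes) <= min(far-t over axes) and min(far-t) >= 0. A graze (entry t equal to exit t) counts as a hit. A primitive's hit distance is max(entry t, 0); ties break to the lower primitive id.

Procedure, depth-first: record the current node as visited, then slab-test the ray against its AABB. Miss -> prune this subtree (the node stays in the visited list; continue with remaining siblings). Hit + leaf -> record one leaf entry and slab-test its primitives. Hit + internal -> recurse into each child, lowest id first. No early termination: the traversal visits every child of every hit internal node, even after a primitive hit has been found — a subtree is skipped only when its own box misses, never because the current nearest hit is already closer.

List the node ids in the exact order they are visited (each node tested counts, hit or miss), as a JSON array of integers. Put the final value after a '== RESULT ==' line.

Traverse from the root:
N0 x:[-32,8] y:[-29/2,4] z:[-29/3,10/3] -> hit [-29/3,10/3], descend [2, 7]
  N2 x:[-32,-12] y:[-12,5/2] z:[-9,10/3] -> miss, prune
  N7 x:[-12,8] y:[-29/2,4] z:[-29/3,7/3] -> hit [-29/3,7/3], descend [1, 11]
    N1 x:[-12,-5] y:[-29/2,-19/2] z:[-29/3,7/3] -> miss, prune
    N11 x:[-3,8] y:[-10,4] z:[-26/3,5/3] -> hit [-3,5/3], descend [5, 12]
      N5 x:[-1,8] y:[-10,4] z:[-5/3,5/3] -> hit [-1,5/3] leaf, test {P2(miss), P9(miss), P12(miss)}
      N12 x:[-3,5] y:[-15/2,4] z:[-26/3,-4] -> miss, prune

Summary -> nodes [0, 2, 7, 1, 11, 5, 12]; box-tests=7; leaf-entries=1; first=miss

== RESULT ==
[0, 2, 7, 1, 11, 5, 12]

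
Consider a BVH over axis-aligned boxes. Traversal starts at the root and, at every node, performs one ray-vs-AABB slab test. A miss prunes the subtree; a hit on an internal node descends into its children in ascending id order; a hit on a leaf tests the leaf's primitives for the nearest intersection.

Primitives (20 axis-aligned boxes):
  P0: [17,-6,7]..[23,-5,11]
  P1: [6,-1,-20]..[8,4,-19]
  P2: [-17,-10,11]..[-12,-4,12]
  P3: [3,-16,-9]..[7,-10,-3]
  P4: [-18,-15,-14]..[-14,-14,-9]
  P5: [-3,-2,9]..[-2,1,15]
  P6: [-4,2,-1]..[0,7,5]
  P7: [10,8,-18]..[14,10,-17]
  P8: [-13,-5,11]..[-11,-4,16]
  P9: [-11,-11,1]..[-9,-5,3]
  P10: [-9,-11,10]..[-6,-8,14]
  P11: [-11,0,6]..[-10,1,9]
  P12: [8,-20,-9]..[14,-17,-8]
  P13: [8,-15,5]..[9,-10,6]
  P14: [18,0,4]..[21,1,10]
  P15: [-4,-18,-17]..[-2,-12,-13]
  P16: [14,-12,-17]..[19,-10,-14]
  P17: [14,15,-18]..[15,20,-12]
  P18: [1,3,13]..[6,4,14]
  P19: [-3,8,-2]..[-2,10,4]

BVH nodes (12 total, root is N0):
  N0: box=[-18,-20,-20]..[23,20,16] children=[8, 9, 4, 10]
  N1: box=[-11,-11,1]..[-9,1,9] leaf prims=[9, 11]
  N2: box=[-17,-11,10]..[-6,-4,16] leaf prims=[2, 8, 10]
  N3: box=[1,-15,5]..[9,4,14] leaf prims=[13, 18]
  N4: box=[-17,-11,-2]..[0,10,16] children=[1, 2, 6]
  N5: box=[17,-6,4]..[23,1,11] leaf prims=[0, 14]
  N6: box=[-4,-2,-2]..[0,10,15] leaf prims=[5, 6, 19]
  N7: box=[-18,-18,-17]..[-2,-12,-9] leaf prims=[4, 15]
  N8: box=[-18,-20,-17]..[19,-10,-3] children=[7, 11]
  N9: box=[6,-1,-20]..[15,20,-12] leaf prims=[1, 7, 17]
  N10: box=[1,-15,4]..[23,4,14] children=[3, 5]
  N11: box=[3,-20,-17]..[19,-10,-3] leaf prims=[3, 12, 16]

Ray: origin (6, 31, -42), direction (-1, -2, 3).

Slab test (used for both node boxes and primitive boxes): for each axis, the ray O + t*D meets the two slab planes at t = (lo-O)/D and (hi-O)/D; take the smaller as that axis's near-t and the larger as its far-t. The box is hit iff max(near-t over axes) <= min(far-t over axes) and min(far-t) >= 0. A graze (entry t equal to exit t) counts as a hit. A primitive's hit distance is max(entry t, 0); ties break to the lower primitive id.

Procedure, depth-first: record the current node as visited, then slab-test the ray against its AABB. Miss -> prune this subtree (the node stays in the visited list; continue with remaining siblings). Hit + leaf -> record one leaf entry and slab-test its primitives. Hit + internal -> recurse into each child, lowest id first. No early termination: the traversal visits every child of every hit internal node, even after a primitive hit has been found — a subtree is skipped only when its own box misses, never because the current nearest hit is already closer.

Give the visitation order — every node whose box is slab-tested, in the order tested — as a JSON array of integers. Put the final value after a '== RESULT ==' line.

Traverse from the root:
N0 x:[-17,24] y:[11/2,51/2] z:[22/3,58/3] -> hit [22/3,58/3], descend [4, 8, 9, 10]
  N4 x:[6,23] y:[21/2,21] z:[40/3,58/3] -> hit [40/3,58/3], descend [1, 2, 6]
    N1 x:[15,17] y:[15,21] z:[43/3,17] -> hit [15,17] leaf, test {P9(miss), P11(miss)}
    N2 x:[12,23] y:[35/2,21] z:[52/3,58/3] -> hit [35/2,58/3] leaf, test {P2@t=18, P8@t=53/3, P10(miss)}
    N6 x:[6,10] y:[21/2,33/2] z:[40/3,19] -> miss, prune
  N8 x:[-13,24] y:[41/2,51/2] z:[25/3,13] -> miss, prune
  N9 x:[-9,0] y:[11/2,16] z:[22/3,10] -> miss, prune
  N10 x:[-17,5] y:[27/2,23] z:[46/3,56/3] -> miss, prune

order=[0, 4, 1, 2, 6, 8, 9, 10]  |boxes|=8  |leaves|=2  hit=P8

== RESULT ==
[0, 4, 1, 2, 6, 8, 9, 10]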